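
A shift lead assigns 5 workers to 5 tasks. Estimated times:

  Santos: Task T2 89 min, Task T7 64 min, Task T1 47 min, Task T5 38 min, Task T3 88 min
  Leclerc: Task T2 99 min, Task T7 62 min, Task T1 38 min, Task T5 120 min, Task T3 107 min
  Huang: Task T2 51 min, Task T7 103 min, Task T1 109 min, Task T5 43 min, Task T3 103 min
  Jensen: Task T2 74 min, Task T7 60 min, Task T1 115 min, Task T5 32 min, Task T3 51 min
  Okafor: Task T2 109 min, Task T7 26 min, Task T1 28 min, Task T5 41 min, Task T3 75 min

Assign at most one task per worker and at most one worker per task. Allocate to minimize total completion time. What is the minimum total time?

Optimal: Santos→Task T5 (38 min), Leclerc→Task T1 (38 min), Huang→Task T2 (51 min), Jensen→Task T3 (51 min), Okafor→Task T7 (26 min) — total 38+38+51+51+26 = 204 min.
Min-entry greedy (repeatedly take the single cheapest remaining cell) gives 235 min, worse by 31.

Min total: 204 min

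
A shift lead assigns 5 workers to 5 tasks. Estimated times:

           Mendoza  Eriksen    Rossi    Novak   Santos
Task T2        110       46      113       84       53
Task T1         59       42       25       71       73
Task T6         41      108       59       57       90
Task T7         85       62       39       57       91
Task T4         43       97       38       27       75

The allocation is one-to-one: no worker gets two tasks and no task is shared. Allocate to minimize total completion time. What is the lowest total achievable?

Treat this as an assignment problem: match each worker to one task.
Optimal: Mendoza→Task T6 (41 min), Eriksen→Task T1 (42 min), Rossi→Task T7 (39 min), Novak→Task T4 (27 min), Santos→Task T2 (53 min) — total 41+42+39+27+53 = 202 min.
Row-greedy (each worker in turn takes its cheapest remaining task) gives 231 min, worse by 29.
Next-best assignment: Mendoza→Task T6, Eriksen→Task T7, Rossi→Task T1, Novak→Task T4, Santos→Task T2 = 208 min.
Swapping Rossi↔Santos (Rossi→Task T2 113 min, Santos→Task T7 91 min) adds 112.
Every other assignment is strictly worse.

Min total: 202 min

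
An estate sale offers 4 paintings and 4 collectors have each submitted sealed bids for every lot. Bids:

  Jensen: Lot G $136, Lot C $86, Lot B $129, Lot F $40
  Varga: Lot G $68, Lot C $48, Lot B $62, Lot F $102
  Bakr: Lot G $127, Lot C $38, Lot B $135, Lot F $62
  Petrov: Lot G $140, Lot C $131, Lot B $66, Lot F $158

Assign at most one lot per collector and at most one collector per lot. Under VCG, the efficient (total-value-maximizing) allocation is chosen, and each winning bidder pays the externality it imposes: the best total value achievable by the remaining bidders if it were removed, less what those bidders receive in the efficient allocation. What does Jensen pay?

Efficient allocation: Jensen→Lot G ($136), Varga→Lot F ($102), Bakr→Lot B ($135), Petrov→Lot C ($131); total welfare W = $504.
Jensen receives Lot G at value $136, so the others get W − 136 = $368.
Without Jensen: best allocation of the remaining 3 bidders over all 4 lots is Varga→Lot F ($102), Bakr→Lot B ($135), Petrov→Lot G ($140), total $377.
VCG payment = (others' best without Jensen) − (others' welfare with Jensen) = 377 − 368 = $9.

Jensen pays $9.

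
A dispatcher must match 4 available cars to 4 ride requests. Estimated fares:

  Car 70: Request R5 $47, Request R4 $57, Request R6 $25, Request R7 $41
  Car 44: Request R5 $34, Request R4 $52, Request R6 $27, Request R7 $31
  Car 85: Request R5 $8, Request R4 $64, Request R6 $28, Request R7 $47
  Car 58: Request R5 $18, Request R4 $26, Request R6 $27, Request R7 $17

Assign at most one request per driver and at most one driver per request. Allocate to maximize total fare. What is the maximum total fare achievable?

Max total: $173

Optimal: Car 70→Request R5 ($47), Car 44→Request R4 ($52), Car 85→Request R7 ($47), Car 58→Request R6 ($27) — total 47+52+47+27 = $173.
Column-greedy (each request in turn goes to its best remaining driver) gives $155, worse by 18.
Next-best assignment: Car 70→Request R5, Car 44→Request R7, Car 85→Request R4, Car 58→Request R6 = $169.
Swapping Car 70↔Car 85 (Car 70→Request R7 $41, Car 85→Request R5 $8) loses 45.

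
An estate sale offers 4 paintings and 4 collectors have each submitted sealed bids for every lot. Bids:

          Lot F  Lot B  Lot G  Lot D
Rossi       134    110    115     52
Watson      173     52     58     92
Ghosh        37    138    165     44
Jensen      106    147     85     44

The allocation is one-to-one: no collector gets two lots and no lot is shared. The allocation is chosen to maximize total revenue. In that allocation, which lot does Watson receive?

This is the linear assignment problem.
Optimal: Rossi→Lot F ($134), Watson→Lot D ($92), Ghosh→Lot G ($165), Jensen→Lot B ($147) — total 134+92+165+147 = $538.
Column-greedy (each lot in turn goes to its best remaining collector) gives $537, worse by 1.
Next-best assignment: Rossi→Lot D, Watson→Lot F, Ghosh→Lot G, Jensen→Lot B = $537.
No other one-to-one assignment exceeds $538.
Watson's own top lot is Lot F ($173), but forcing Watson→Lot F and reassigning the rest optimally gives only $537 — worse by 1.

Watson receives Lot D.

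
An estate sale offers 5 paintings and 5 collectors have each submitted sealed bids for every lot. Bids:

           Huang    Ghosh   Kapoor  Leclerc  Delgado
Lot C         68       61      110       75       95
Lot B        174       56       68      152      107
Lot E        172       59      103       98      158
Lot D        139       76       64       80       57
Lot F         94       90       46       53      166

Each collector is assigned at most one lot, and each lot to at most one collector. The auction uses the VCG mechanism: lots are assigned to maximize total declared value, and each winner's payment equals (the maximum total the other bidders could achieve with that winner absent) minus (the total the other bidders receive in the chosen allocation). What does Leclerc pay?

Leclerc pays $8.

Efficient allocation: Huang→Lot E ($172), Ghosh→Lot D ($76), Kapoor→Lot C ($110), Leclerc→Lot B ($152), Delgado→Lot F ($166); total welfare W = $676.
Leclerc receives Lot B at value $152, so the others get W − 152 = $524.
Without Leclerc: best allocation of the remaining 4 bidders over all 5 lots is Huang→Lot B ($174), Ghosh→Lot F ($90), Kapoor→Lot C ($110), Delgado→Lot E ($158), total $532.
VCG payment = (others' best without Leclerc) − (others' welfare with Leclerc) = 532 − 524 = $8.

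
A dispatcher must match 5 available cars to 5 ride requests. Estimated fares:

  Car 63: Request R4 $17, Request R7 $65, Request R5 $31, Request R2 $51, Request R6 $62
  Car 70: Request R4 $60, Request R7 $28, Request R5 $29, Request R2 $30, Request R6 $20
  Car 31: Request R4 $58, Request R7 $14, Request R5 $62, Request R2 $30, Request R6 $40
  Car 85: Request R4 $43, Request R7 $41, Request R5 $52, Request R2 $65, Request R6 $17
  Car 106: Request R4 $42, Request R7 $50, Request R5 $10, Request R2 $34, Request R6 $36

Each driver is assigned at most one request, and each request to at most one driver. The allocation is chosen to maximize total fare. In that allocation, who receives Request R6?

Treat this as an assignment problem: match each driver to one request.
Optimal: Car 63→Request R6 ($62), Car 70→Request R4 ($60), Car 31→Request R5 ($62), Car 85→Request R2 ($65), Car 106→Request R7 ($50) — total 62+60+62+65+50 = $299.
No other one-to-one assignment exceeds $299.
Car 63's own top request is Request R7 ($65), but forcing Car 63→Request R7 and reassigning the rest optimally gives only $288 — worse by 11.

Car 63 receives Request R6.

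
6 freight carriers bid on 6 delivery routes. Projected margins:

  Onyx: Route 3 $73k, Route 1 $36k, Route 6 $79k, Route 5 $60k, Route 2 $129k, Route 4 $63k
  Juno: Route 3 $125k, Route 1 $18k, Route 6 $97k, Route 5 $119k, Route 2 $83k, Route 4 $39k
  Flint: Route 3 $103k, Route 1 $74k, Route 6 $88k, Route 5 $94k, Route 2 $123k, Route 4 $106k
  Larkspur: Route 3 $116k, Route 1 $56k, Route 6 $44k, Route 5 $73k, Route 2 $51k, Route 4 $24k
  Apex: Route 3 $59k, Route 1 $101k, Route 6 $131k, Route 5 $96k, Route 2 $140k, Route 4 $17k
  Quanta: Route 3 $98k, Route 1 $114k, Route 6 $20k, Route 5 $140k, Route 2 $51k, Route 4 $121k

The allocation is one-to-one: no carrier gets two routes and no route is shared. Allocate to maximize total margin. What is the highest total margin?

Optimal: Onyx→Route 2 ($129k), Juno→Route 5 ($119k), Flint→Route 4 ($106k), Larkspur→Route 3 ($116k), Apex→Route 6 ($131k), Quanta→Route 1 ($114k) — total 129+119+106+116+131+114 = $715k.
Row-greedy (each carrier in turn takes its best remaining route) gives $678k, worse by 37.
Next-best assignment: Onyx→Route 2, Juno→Route 5, Flint→Route 1, Larkspur→Route 3, Apex→Route 6, Quanta→Route 4 = $690k.
Every other assignment is strictly worse.

Maximum total: $715k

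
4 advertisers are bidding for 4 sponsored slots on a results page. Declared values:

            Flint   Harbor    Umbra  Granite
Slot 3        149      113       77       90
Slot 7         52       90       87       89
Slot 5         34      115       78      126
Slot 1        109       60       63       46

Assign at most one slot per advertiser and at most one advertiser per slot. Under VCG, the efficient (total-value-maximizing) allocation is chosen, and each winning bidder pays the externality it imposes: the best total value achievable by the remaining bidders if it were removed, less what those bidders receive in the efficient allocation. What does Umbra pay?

Efficient allocation: Flint→Slot 1 ($109), Harbor→Slot 3 ($113), Umbra→Slot 7 ($87), Granite→Slot 5 ($126); total welfare W = $435.
Umbra receives Slot 7 at value $87, so the others get W − 87 = $348.
Without Umbra: best allocation of the remaining 3 bidders over all 4 slots is Flint→Slot 3 ($149), Harbor→Slot 7 ($90), Granite→Slot 5 ($126), total $365.
VCG payment = (others' best without Umbra) − (others' welfare with Umbra) = 365 − 348 = $17.

Umbra pays $17.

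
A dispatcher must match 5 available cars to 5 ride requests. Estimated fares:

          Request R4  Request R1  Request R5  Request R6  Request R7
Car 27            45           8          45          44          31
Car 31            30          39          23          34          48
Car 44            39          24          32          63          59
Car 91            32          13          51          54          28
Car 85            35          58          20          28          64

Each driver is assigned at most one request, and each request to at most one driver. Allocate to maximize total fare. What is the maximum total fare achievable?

This is a one-to-one assignment (maximum-weight bipartite matching).
Optimal: Car 27→Request R4 ($45), Car 31→Request R7 ($48), Car 44→Request R6 ($63), Car 91→Request R5 ($51), Car 85→Request R1 ($58) — total 45+48+63+51+58 = $265.
Max-entry greedy (repeatedly take the single best remaining cell) gives $262, worse by 3.
Next-best assignment: Car 27→Request R4, Car 31→Request R1, Car 44→Request R6, Car 91→Request R5, Car 85→Request R7 = $262.
Swapping Car 85↔Car 27 (Car 85→Request R4 $35, Car 27→Request R1 $8) loses 60.

Maximum total: $265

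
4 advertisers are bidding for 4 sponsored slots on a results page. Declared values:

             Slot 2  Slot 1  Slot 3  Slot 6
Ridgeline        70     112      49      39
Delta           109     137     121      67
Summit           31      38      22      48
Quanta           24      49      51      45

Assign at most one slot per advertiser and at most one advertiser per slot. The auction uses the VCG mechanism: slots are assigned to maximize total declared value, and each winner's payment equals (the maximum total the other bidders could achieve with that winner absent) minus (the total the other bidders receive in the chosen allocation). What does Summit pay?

Summit pays $6.

Efficient allocation: Ridgeline→Slot 1 ($112), Delta→Slot 2 ($109), Summit→Slot 6 ($48), Quanta→Slot 3 ($51); total welfare W = $320.
Summit receives Slot 6 at value $48, so the others get W − 48 = $272.
Without Summit: best allocation of the remaining 3 bidders over all 4 slots is Ridgeline→Slot 1 ($112), Delta→Slot 3 ($121), Quanta→Slot 6 ($45), total $278.
VCG payment = (others' best without Summit) − (others' welfare with Summit) = 278 − 272 = $6.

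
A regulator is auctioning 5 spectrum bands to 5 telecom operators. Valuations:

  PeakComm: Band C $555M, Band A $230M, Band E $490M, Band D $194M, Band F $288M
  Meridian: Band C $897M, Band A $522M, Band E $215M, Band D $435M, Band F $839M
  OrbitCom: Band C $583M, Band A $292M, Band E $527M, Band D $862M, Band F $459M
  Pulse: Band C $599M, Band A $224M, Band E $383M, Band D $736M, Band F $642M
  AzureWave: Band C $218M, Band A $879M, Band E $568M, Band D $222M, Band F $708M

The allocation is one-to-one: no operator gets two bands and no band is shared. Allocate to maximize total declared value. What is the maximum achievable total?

Maximum total: $3770M

Optimal: PeakComm→Band E ($490M), Meridian→Band C ($897M), OrbitCom→Band D ($862M), Pulse→Band F ($642M), AzureWave→Band A ($879M) — total 490+897+862+642+879 = $3770M.
Column-greedy (each band in turn goes to its best remaining operator) gives $3327M, worse by 443.
Next-best assignment: PeakComm→Band E, Meridian→Band F, OrbitCom→Band D, Pulse→Band C, AzureWave→Band A = $3669M.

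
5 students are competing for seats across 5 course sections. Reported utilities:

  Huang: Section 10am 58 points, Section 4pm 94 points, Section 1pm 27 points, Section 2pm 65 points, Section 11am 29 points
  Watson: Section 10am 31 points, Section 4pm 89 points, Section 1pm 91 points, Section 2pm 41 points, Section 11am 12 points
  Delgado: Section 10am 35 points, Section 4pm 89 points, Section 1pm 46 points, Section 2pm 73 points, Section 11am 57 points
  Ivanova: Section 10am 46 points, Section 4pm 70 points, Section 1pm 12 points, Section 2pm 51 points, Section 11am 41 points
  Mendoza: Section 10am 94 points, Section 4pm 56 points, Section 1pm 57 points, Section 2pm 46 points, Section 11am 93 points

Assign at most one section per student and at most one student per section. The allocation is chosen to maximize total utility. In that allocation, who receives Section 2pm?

Treat this as an assignment problem: match each student to one section.
Optimal: Huang→Section 4pm (94 points), Watson→Section 1pm (91 points), Delgado→Section 2pm (73 points), Ivanova→Section 10am (46 points), Mendoza→Section 11am (93 points) — total 94+91+73+46+93 = 397 points.
Max-entry greedy (repeatedly take the single best remaining cell) gives 393 points, worse by 4.
Next-best assignment: Huang→Section 4pm, Watson→Section 1pm, Delgado→Section 2pm, Ivanova→Section 11am, Mendoza→Section 10am = 393 points.
Delgado's own top section is Section 4pm (89 points), but forcing Delgado→Section 4pm and reassigning the rest optimally gives only 384 points — worse by 13.

Delgado receives Section 2pm.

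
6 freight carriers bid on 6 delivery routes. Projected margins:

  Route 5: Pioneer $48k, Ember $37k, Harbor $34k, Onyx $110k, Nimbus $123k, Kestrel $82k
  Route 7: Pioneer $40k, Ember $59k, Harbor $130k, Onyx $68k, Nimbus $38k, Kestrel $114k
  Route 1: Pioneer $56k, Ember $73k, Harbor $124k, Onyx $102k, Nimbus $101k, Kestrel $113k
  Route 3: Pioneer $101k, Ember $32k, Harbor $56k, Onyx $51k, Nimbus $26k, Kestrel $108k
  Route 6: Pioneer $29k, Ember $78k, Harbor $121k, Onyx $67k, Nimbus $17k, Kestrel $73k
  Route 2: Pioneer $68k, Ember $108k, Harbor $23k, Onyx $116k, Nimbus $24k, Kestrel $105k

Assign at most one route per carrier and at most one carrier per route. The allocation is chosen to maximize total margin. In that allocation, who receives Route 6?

This is the linear assignment problem.
Optimal: Pioneer→Route 3 ($101k), Ember→Route 2 ($108k), Harbor→Route 6 ($121k), Onyx→Route 1 ($102k), Nimbus→Route 5 ($123k), Kestrel→Route 7 ($114k) — total 101+108+121+102+123+114 = $669k.
Row-greedy (each carrier in turn takes its best remaining route) gives $623k, worse by 46.
Next-best assignment: Pioneer→Route 3, Ember→Route 6, Harbor→Route 7, Onyx→Route 2, Nimbus→Route 5, Kestrel→Route 1 = $661k.
Swapping Nimbus↔Ember (Nimbus→Route 2 $24k, Ember→Route 5 $37k) loses 170.
Harbor's own top route is Route 7 ($130k), but forcing Harbor→Route 7 and reassigning the rest optimally gives only $661k — worse by 8.

Harbor receives Route 6.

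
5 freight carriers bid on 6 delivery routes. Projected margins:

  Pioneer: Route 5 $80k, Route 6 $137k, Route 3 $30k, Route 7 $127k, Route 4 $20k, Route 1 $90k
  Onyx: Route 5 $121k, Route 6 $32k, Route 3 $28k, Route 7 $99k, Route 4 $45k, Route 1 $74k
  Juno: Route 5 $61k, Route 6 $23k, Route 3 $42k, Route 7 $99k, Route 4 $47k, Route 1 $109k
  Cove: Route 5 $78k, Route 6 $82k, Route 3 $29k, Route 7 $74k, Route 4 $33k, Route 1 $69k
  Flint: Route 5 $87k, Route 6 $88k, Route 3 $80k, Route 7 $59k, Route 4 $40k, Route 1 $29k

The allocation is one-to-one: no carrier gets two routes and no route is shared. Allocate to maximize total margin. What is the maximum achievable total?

This is a one-to-one assignment (maximum-weight bipartite matching).
Optimal: Pioneer→Route 6 ($137k), Onyx→Route 5 ($121k), Juno→Route 1 ($109k), Cove→Route 7 ($74k), Flint→Route 3 ($80k) — total 137+121+109+74+80 = $521k.
Column-greedy (each route in turn goes to its best remaining carrier) gives $470k, worse by 51.

Max total: $521k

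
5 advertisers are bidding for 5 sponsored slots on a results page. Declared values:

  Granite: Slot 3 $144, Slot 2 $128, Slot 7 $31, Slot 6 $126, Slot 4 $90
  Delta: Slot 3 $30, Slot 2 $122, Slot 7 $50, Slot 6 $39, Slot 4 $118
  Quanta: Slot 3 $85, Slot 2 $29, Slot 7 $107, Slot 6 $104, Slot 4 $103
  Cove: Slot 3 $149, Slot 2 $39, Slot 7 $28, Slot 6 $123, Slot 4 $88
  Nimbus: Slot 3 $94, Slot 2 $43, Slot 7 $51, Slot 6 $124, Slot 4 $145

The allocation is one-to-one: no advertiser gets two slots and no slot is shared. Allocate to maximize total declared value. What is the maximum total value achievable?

Maximum total: $649

Optimal: Granite→Slot 6 ($126), Delta→Slot 2 ($122), Quanta→Slot 7 ($107), Cove→Slot 3 ($149), Nimbus→Slot 4 ($145) — total 126+122+107+149+145 = $649.
Max-entry greedy (repeatedly take the single best remaining cell) gives $568, worse by 81.
Checked against all permutations: $649 is optimal.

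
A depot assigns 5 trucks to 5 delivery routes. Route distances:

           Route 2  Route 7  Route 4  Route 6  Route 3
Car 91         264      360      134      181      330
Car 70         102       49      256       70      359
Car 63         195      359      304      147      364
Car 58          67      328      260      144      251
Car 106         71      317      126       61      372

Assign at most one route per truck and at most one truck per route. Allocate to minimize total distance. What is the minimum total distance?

Min total: 652 km

Optimal: Car 91→Route 4 (134 km), Car 70→Route 7 (49 km), Car 63→Route 6 (147 km), Car 58→Route 3 (251 km), Car 106→Route 2 (71 km) — total 134+49+147+251+71 = 652 km.
Min-entry greedy (repeatedly take the single cheapest remaining cell) gives 675 km, worse by 23.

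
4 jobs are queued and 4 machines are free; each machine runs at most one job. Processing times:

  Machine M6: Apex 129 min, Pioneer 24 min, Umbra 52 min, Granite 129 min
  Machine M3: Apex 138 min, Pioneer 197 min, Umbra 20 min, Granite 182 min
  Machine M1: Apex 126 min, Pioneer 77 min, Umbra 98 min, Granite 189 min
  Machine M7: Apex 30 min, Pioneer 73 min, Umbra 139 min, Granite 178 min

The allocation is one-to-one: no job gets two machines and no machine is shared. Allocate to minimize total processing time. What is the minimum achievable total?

Min total: 256 min

Optimal: Apex→Machine M7 (30 min), Pioneer→Machine M1 (77 min), Umbra→Machine M3 (20 min), Granite→Machine M6 (129 min) — total 30+77+20+129 = 256 min.
Min-entry greedy (repeatedly take the single cheapest remaining cell) gives 263 min, worse by 7.
Checked against all permutations: 256 min is optimal.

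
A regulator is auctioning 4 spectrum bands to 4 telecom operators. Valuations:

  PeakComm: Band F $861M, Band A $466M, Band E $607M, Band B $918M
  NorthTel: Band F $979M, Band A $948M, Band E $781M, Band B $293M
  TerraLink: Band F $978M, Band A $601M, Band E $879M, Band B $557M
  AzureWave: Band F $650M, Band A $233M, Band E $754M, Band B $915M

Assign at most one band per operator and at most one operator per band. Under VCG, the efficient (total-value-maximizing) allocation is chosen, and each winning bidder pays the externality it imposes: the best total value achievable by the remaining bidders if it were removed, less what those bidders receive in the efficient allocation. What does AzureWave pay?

Efficient allocation: PeakComm→Band F ($861M), NorthTel→Band A ($948M), TerraLink→Band E ($879M), AzureWave→Band B ($915M); total welfare W = $3603M.
AzureWave receives Band B at value $915M, so the others get W − 915 = $2688M.
Without AzureWave: best allocation of the remaining 3 bidders over all 4 bands is PeakComm→Band B ($918M), NorthTel→Band A ($948M), TerraLink→Band F ($978M), total $2844M.
VCG payment = (others' best without AzureWave) − (others' welfare with AzureWave) = 2844 − 2688 = $156M.

AzureWave pays $156M.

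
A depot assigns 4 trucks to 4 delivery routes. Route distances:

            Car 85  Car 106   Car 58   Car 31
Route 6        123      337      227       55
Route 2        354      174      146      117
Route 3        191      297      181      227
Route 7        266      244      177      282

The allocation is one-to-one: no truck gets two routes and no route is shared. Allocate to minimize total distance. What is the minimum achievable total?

Minimum total: 597 km

This is a one-to-one assignment (minimum-cost bipartite matching).
Optimal: Car 85→Route 3 (191 km), Car 106→Route 2 (174 km), Car 58→Route 7 (177 km), Car 31→Route 6 (55 km) — total 191+174+177+55 = 597 km.
Row-greedy (each truck in turn takes its cheapest remaining route) gives 701 km, worse by 104.
Checked against all permutations: 597 km is optimal.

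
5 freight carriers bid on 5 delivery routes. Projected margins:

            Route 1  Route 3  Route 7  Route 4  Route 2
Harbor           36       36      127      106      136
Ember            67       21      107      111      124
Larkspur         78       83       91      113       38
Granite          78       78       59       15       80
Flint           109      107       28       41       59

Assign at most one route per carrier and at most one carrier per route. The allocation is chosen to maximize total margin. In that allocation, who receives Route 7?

Optimal: Harbor→Route 7 ($127k), Ember→Route 2 ($124k), Larkspur→Route 4 ($113k), Granite→Route 3 ($78k), Flint→Route 1 ($109k) — total 127+124+113+78+109 = $551k.
Row-greedy (each carrier in turn takes its best remaining route) gives $523k, worse by 28.
Next-best assignment: Harbor→Route 7, Ember→Route 2, Larkspur→Route 4, Granite→Route 1, Flint→Route 3 = $549k.
Every other assignment is strictly worse.
Harbor's own top route is Route 2 ($136k), but forcing Harbor→Route 2 and reassigning the rest optimally gives only $543k — worse by 8.

Harbor receives Route 7.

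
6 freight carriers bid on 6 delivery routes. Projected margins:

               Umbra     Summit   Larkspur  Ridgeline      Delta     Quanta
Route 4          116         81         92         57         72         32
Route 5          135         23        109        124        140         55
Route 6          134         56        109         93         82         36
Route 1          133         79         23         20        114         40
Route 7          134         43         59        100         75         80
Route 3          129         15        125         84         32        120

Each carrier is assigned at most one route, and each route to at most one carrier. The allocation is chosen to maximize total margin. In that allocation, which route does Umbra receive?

Umbra receives Route 1.

Treat this as an assignment problem: match each carrier to one route.
Optimal: Umbra→Route 1 ($133k), Summit→Route 4 ($81k), Larkspur→Route 6 ($109k), Ridgeline→Route 7 ($100k), Delta→Route 5 ($140k), Quanta→Route 3 ($120k) — total 133+81+109+100+140+120 = $683k.
Max-entry greedy (repeatedly take the single best remaining cell) gives $620k, worse by 63.
Next-best assignment: Umbra→Route 7, Summit→Route 4, Larkspur→Route 6, Ridgeline→Route 5, Delta→Route 1, Quanta→Route 3 = $682k.
Checked against all permutations: $683k is optimal.
Umbra's own top route is Route 5 ($135k), but forcing Umbra→Route 5 and reassigning the rest optimally gives only $659k — worse by 24.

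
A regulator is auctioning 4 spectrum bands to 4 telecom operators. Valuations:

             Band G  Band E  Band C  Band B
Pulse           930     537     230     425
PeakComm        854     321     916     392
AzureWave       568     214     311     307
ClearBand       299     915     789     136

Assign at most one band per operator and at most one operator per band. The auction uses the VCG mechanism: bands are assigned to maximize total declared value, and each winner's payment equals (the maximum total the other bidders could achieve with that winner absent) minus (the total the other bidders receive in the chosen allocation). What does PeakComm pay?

Efficient allocation: Pulse→Band G ($930M), PeakComm→Band C ($916M), AzureWave→Band B ($307M), ClearBand→Band E ($915M); total welfare W = $3068M.
PeakComm receives Band C at value $916M, so the others get W − 916 = $2152M.
Without PeakComm: best allocation of the remaining 3 bidders over all 4 bands is Pulse→Band G ($930M), AzureWave→Band C ($311M), ClearBand→Band E ($915M), total $2156M.
VCG payment = (others' best without PeakComm) − (others' welfare with PeakComm) = 2156 − 2152 = $4M.

PeakComm pays $4M.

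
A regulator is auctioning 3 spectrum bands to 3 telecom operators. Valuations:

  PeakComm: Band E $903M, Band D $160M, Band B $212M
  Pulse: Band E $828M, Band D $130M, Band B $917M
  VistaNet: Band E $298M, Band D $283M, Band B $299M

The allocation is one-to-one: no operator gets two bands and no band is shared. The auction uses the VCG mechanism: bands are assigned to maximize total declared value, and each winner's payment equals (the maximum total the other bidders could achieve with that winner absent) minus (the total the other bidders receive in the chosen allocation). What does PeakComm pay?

Efficient allocation: PeakComm→Band E ($903M), Pulse→Band B ($917M), VistaNet→Band D ($283M); total welfare W = $2103M.
PeakComm receives Band E at value $903M, so the others get W − 903 = $1200M.
Without PeakComm: best allocation of the remaining 2 bidders over all 3 bands is Pulse→Band B ($917M), VistaNet→Band E ($298M), total $1215M.
VCG payment = (others' best without PeakComm) − (others' welfare with PeakComm) = 1215 − 1200 = $15M.

PeakComm pays $15M.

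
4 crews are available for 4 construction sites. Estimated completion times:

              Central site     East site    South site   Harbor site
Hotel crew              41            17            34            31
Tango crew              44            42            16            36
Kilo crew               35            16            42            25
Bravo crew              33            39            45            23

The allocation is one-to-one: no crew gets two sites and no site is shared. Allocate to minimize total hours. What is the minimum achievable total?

This is a one-to-one assignment (minimum-cost bipartite matching).
Optimal: Hotel crew→East site (17 hours), Tango crew→South site (16 hours), Kilo crew→Central site (35 hours), Bravo crew→Harbor site (23 hours) — total 17+16+35+23 = 91 hours.
Min-entry greedy (repeatedly take the single cheapest remaining cell) gives 96 hours, worse by 5.

Min total: 91 hours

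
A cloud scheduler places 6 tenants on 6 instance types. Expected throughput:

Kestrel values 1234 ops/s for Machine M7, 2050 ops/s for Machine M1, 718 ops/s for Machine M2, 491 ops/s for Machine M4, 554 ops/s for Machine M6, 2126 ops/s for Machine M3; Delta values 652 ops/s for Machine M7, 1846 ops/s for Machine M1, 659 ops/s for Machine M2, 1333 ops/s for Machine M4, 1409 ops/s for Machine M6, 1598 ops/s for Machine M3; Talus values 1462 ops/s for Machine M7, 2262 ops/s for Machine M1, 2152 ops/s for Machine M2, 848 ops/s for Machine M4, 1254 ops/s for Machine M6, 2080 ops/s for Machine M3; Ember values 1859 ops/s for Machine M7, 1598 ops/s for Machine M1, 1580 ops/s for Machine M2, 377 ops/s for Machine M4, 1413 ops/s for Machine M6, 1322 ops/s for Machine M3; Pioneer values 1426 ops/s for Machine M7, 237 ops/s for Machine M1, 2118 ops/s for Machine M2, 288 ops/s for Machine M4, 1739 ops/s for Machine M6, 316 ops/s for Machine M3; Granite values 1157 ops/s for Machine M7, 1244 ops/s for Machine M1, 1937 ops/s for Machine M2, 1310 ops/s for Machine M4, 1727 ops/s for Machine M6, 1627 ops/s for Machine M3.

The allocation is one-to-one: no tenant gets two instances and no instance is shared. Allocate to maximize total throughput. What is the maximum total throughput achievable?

Treat this as an assignment problem: match each tenant to one instance.
Optimal: Kestrel→Machine M3 (2126 ops/s), Delta→Machine M4 (1333 ops/s), Talus→Machine M1 (2262 ops/s), Ember→Machine M7 (1859 ops/s), Pioneer→Machine M2 (2118 ops/s), Granite→Machine M6 (1727 ops/s) — total 2126+1333+2262+1859+2118+1727 = 11425 ops/s.
Row-greedy (each tenant in turn takes its best remaining instance) gives 11032 ops/s, worse by 393.
Next-best assignment: Kestrel→Machine M3, Delta→Machine M4, Talus→Machine M1, Ember→Machine M7, Pioneer→Machine M6, Granite→Machine M2 = 11256 ops/s.
No other one-to-one assignment exceeds 11425 ops/s.

Max total: 11425 ops/s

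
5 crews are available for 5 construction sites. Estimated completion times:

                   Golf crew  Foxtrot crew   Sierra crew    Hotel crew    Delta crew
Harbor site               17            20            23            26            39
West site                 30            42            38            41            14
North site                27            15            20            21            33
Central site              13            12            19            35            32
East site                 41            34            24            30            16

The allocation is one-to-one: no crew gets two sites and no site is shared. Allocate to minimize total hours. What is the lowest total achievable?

Min total: 88 hours

Optimal: Golf crew→Harbor site (17 hours), Foxtrot crew→Central site (12 hours), Sierra crew→East site (24 hours), Hotel crew→North site (21 hours), Delta crew→West site (14 hours) — total 17+12+24+21+14 = 88 hours.
Min-entry greedy (repeatedly take the single cheapest remaining cell) gives 93 hours, worse by 5.
Next-best assignment: Golf crew→Central site, Foxtrot crew→Harbor site, Sierra crew→East site, Hotel crew→North site, Delta crew→West site = 92 hours.
Swapping Foxtrot crew↔Golf crew (Foxtrot crew→Harbor site 20 hours, Golf crew→Central site 13 hours) adds 4.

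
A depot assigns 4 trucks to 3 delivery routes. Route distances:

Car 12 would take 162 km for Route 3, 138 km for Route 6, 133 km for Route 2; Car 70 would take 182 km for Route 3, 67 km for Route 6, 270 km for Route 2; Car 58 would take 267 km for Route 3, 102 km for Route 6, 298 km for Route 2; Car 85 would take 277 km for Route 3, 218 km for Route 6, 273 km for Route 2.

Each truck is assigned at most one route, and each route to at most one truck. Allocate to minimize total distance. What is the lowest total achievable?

This is the linear assignment problem.
Optimal: Car 70→Route 3 (182 km), Car 58→Route 6 (102 km), Car 12→Route 2 (133 km) — total 182+102+133 = 417 km.
Min-entry greedy (repeatedly take the single cheapest remaining cell) gives 467 km, worse by 50.
Next-best assignment: Car 58→Route 3, Car 70→Route 6, Car 12→Route 2 = 467 km.
No other one-to-one assignment undercuts 417 km.

Min total: 417 km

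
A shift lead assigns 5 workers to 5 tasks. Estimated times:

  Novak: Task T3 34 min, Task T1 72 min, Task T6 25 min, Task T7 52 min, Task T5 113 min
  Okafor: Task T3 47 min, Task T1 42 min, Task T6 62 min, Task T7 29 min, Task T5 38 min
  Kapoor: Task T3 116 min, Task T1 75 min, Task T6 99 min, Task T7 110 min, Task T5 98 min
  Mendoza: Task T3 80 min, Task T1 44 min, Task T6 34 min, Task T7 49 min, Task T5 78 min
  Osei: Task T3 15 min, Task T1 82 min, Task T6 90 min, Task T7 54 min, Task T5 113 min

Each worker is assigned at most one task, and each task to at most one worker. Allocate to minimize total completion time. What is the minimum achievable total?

This is a one-to-one assignment (minimum-cost bipartite matching).
Optimal: Novak→Task T6 (25 min), Okafor→Task T5 (38 min), Kapoor→Task T1 (75 min), Mendoza→Task T7 (49 min), Osei→Task T3 (15 min) — total 25+38+75+49+15 = 202 min.
Row-greedy (each worker in turn takes its cheapest remaining task) gives 222 min, worse by 20.
Swapping Novak↔Osei (Novak→Task T3 34 min, Osei→Task T6 90 min) adds 84.
Checked against all permutations: 202 min is optimal.

Minimum total: 202 min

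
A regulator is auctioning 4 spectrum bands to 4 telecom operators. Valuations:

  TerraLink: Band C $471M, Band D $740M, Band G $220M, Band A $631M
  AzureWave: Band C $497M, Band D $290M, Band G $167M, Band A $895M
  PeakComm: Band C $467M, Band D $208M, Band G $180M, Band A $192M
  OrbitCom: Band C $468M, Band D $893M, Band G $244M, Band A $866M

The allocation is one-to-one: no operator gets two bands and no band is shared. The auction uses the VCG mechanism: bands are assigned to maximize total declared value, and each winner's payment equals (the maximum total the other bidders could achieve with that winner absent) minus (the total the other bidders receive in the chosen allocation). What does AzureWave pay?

AzureWave pays $493M.

Efficient allocation: TerraLink→Band G ($220M), AzureWave→Band A ($895M), PeakComm→Band C ($467M), OrbitCom→Band D ($893M); total welfare W = $2475M.
AzureWave receives Band A at value $895M, so the others get W − 895 = $1580M.
Without AzureWave: best allocation of the remaining 3 bidders over all 4 bands is TerraLink→Band D ($740M), PeakComm→Band C ($467M), OrbitCom→Band A ($866M), total $2073M.
VCG payment = (others' best without AzureWave) − (others' welfare with AzureWave) = 2073 − 1580 = $493M.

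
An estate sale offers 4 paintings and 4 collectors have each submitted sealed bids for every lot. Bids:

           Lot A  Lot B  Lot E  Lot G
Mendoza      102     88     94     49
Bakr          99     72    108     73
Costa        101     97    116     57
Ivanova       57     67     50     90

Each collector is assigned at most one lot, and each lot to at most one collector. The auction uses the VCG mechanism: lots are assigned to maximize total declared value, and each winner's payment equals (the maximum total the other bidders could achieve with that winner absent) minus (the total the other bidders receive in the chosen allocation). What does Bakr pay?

Bakr pays $19.

Efficient allocation: Mendoza→Lot A ($102), Bakr→Lot E ($108), Costa→Lot B ($97), Ivanova→Lot G ($90); total welfare W = $397.
Bakr receives Lot E at value $108, so the others get W − 108 = $289.
Without Bakr: best allocation of the remaining 3 bidders over all 4 lots is Mendoza→Lot A ($102), Costa→Lot E ($116), Ivanova→Lot G ($90), total $308.
VCG payment = (others' best without Bakr) − (others' welfare with Bakr) = 308 − 289 = $19.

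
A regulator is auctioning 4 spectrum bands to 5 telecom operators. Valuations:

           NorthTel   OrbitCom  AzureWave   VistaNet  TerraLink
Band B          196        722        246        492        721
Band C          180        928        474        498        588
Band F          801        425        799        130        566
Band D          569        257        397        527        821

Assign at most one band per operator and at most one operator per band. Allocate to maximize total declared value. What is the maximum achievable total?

Maximum total: $3042M

This is a one-to-one assignment (maximum-weight bipartite matching).
Optimal: VistaNet→Band B ($492M), OrbitCom→Band C ($928M), NorthTel→Band F ($801M), TerraLink→Band D ($821M) — total 492+928+801+821 = $3042M.
Row-greedy (each operator in turn takes its best remaining band) gives $2618M, worse by 424.
Swapping VistaNet↔TerraLink (VistaNet→Band D $527M, TerraLink→Band B $721M) loses 65.
Every other assignment is strictly worse.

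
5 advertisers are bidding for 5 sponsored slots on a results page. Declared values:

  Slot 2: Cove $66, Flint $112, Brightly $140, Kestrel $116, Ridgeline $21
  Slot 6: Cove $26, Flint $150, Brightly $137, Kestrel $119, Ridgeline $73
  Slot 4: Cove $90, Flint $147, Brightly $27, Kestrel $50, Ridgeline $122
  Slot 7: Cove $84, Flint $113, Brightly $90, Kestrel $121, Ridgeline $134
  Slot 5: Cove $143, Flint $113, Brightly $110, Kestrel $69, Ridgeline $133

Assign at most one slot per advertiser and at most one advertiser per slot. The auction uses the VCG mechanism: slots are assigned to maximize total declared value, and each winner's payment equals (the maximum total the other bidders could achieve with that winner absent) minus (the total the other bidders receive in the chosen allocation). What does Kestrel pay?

Kestrel pays $3.

Efficient allocation: Cove→Slot 5 ($143), Flint→Slot 4 ($147), Brightly→Slot 2 ($140), Kestrel→Slot 6 ($119), Ridgeline→Slot 7 ($134); total welfare W = $683.
Kestrel receives Slot 6 at value $119, so the others get W − 119 = $564.
Without Kestrel: best allocation of the remaining 4 bidders over all 5 slots is Cove→Slot 5 ($143), Flint→Slot 6 ($150), Brightly→Slot 2 ($140), Ridgeline→Slot 7 ($134), total $567.
VCG payment = (others' best without Kestrel) − (others' welfare with Kestrel) = 567 − 564 = $3.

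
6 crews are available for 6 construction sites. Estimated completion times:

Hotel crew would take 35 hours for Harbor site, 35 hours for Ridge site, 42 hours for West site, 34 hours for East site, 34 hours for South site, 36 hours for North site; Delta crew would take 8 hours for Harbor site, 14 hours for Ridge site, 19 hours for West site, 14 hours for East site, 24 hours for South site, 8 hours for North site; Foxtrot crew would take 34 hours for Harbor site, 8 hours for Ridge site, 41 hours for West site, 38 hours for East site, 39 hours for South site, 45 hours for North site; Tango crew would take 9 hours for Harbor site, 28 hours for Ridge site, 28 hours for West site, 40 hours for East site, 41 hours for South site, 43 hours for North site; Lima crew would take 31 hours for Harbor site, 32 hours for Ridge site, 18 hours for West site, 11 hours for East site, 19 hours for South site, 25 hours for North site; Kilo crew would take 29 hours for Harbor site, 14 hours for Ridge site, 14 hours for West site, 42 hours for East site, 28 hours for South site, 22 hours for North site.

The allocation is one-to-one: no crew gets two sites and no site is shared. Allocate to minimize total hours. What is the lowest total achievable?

Optimal: Hotel crew→South site (34 hours), Delta crew→North site (8 hours), Foxtrot crew→Ridge site (8 hours), Tango crew→Harbor site (9 hours), Lima crew→East site (11 hours), Kilo crew→West site (14 hours) — total 34+8+8+9+11+14 = 84 hours.
Min-entry greedy (repeatedly take the single cheapest remaining cell) gives 118 hours, worse by 34.
Next-best assignment: Hotel crew→East site, Delta crew→North site, Foxtrot crew→Ridge site, Tango crew→Harbor site, Lima crew→South site, Kilo crew→West site = 92 hours.

Min total: 84 hours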